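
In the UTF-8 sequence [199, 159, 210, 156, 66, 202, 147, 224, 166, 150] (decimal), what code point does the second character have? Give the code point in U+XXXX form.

Offset 0: leading byte 0xC7 = 11000111 → 2-byte char #1 = C7 9F.
Offset 2: leading byte 0xD2 = 11010010 → 2-byte char #2 = D2 9C.
Leading byte 0xD2 = 11010010 matches 110xxxxx → 2-byte sequence.
Byte 1: 0xD2 = 11010010, payload 10010 (5 bits).
Byte 2: 0x9C = 10011100 (10xxxxxx ✓), payload 011100.
Concatenate: 10010011100 = 0x49C (11 bits → U+049C).

U+049C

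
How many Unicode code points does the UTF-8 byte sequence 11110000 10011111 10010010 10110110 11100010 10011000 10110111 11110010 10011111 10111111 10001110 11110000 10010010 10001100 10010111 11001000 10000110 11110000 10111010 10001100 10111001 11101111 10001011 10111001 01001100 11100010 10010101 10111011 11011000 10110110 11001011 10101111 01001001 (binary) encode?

Byte at offset 0: 0xF0 = 11110000 → 4-byte char (#1). Advance 4.
Byte at offset 4: 0xE2 = 11100010 → 3-byte char (#2). Advance 3.
Byte at offset 7: 0xF2 = 11110010 → 4-byte char (#3). Advance 4.
Byte at offset 11: 0xF0 = 11110000 → 4-byte char (#4). Advance 4.
Byte at offset 15: 0xC8 = 11001000 → 2-byte char (#5). Advance 2.
Byte at offset 17: 0xF0 = 11110000 → 4-byte char (#6). Advance 4.
Byte at offset 21: 0xEF = 11101111 → 3-byte char (#7). Advance 3.
Byte at offset 24: 0x4C = 01001100 → 1-byte char (#8). Advance 1.
Byte at offset 25: 0xE2 = 11100010 → 3-byte char (#9). Advance 3.
Byte at offset 28: 0xD8 = 11011000 → 2-byte char (#10). Advance 2.
Byte at offset 30: 0xCB = 11001011 → 2-byte char (#11). Advance 2.
Byte at offset 32: 0x49 = 01001001 → 1-byte char (#12). Advance 1.
Reached end at offset 33 after 12 code points.

12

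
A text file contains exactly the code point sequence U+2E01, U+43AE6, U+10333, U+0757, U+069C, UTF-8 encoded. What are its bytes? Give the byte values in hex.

U+2E01: 3-byte form → E2 B8 81.
U+43AE6: 4-byte form → F1 83 AB A6.
U+10333: 4-byte form → F0 90 8C B3.
U+0757: 2-byte form → DD 97.
U+069C: 2-byte form → DA 9C.
Concatenated (15 bytes): E2 B8 81 F1 83 AB A6 F0 90 8C B3 DD 97 DA 9C.

E2 B8 81 F1 83 AB A6 F0 90 8C B3 DD 97 DA 9C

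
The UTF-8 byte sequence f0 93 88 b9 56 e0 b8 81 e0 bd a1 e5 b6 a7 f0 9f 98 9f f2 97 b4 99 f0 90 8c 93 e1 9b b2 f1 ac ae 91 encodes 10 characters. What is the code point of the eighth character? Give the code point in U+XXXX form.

U+10313

Offset 0: leading byte 0xF0 = 11110000 → 4-byte char #1 = F0 93 88 B9.
Offset 4: leading byte 0x56 = 01010110 → 1-byte char #2 = 56.
Offset 5: leading byte 0xE0 = 11100000 → 3-byte char #3 = E0 B8 81.
Offset 8: leading byte 0xE0 = 11100000 → 3-byte char #4 = E0 BD A1.
Offset 11: leading byte 0xE5 = 11100101 → 3-byte char #5 = E5 B6 A7.
Offset 14: leading byte 0xF0 = 11110000 → 4-byte char #6 = F0 9F 98 9F.
Offset 18: leading byte 0xF2 = 11110010 → 4-byte char #7 = F2 97 B4 99.
Offset 22: leading byte 0xF0 = 11110000 → 4-byte char #8 = F0 90 8C 93.
Leading byte 0xF0 = 11110000 matches 11110xxx → 4-byte sequence.
Byte 1: 0xF0 = 11110000, payload 000 (3 bits).
Byte 2: 0x90 = 10010000 (10xxxxxx ✓), payload 010000.
Byte 3: 0x8C = 10001100 (10xxxxxx ✓), payload 001100.
Byte 4: 0x93 = 10010011 (10xxxxxx ✓), payload 010011.
Concatenate: 000010000001100010011 = 0x10313 (21 bits → U+10313).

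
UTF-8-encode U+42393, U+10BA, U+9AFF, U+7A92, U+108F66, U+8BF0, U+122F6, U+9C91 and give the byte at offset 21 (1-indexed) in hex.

0xF0

1-indexed offset 21 is 0-indexed offset 20.
U+42393 → 4-byte form F1 82 8E 93 at offsets 0–3.
U+10BA → 3-byte form E1 82 BA at offsets 4–6.
U+9AFF → 3-byte form E9 AB BF at offsets 7–9.
U+7A92 → 3-byte form E7 AA 92 at offsets 10–12.
U+108F66 → 4-byte form F4 88 BD A6 at offsets 13–16.
U+8BF0 → 3-byte form E8 AF B0 at offsets 17–19.
U+122F6 → 4-byte form F0 92 8B B6 at offsets 20–23.
Offset 20 falls in char 7's range; it's byte 1 of F0 92 8B B6 = 0xF0.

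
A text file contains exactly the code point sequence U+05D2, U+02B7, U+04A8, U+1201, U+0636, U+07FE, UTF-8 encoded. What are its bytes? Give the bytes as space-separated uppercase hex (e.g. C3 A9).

D7 92 CA B7 D2 A8 E1 88 81 D8 B6 DF BE

U+05D2: 2-byte form → D7 92.
U+02B7: 2-byte form → CA B7.
U+04A8: 2-byte form → D2 A8.
U+1201: 3-byte form → E1 88 81.
U+0636: 2-byte form → D8 B6.
U+07FE: 2-byte form → DF BE.
Concatenated (13 bytes): D7 92 CA B7 D2 A8 E1 88 81 D8 B6 DF BE.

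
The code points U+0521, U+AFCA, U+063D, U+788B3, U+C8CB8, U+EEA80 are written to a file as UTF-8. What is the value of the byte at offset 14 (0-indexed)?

0xB8

U+0521 → 2-byte form D4 A1 at offsets 0–1.
U+AFCA → 3-byte form EA BF 8A at offsets 2–4.
U+063D → 2-byte form D8 BD at offsets 5–6.
U+788B3 → 4-byte form F1 B8 A2 B3 at offsets 7–10.
U+C8CB8 → 4-byte form F3 88 B2 B8 at offsets 11–14.
Offset 14 falls in char 5's range; it's byte 4 of F3 88 B2 B8 = 0xB8.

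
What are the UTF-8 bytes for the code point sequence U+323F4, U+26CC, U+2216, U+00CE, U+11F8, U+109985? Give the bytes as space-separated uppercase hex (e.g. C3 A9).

F0 B2 8F B4 E2 9B 8C E2 88 96 C3 8E E1 87 B8 F4 89 A6 85

U+323F4: 4-byte form → F0 B2 8F B4.
U+26CC: 3-byte form → E2 9B 8C.
U+2216: 3-byte form → E2 88 96.
U+00CE: 2-byte form → C3 8E.
U+11F8: 3-byte form → E1 87 B8.
U+109985: 4-byte form → F4 89 A6 85.
Concatenated (19 bytes): F0 B2 8F B4 E2 9B 8C E2 88 96 C3 8E E1 87 B8 F4 89 A6 85.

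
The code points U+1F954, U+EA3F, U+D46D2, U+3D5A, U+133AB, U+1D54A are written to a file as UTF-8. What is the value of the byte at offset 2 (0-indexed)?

U+1F954 → 4-byte form F0 9F A5 94 at offsets 0–3.
Offset 2 falls in char 1's range; it's byte 3 of F0 9F A5 94 = 0xA5.

0xA5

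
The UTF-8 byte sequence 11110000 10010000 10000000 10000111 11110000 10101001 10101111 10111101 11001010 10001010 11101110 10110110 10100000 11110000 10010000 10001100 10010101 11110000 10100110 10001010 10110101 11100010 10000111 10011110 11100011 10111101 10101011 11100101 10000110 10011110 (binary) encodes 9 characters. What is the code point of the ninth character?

Offset 0: leading byte 0xF0 = 11110000 → 4-byte char #1 = F0 90 80 87.
Offset 4: leading byte 0xF0 = 11110000 → 4-byte char #2 = F0 A9 AF BD.
Offset 8: leading byte 0xCA = 11001010 → 2-byte char #3 = CA 8A.
Offset 10: leading byte 0xEE = 11101110 → 3-byte char #4 = EE B6 A0.
Offset 13: leading byte 0xF0 = 11110000 → 4-byte char #5 = F0 90 8C 95.
Offset 17: leading byte 0xF0 = 11110000 → 4-byte char #6 = F0 A6 8A B5.
Offset 21: leading byte 0xE2 = 11100010 → 3-byte char #7 = E2 87 9E.
Offset 24: leading byte 0xE3 = 11100011 → 3-byte char #8 = E3 BD AB.
Offset 27: leading byte 0xE5 = 11100101 → 3-byte char #9 = E5 86 9E.
Leading byte 0xE5 = 11100101 matches 1110xxxx → 3-byte sequence.
Byte 1: 0xE5 = 11100101, payload 0101 (4 bits).
Byte 2: 0x86 = 10000110 (10xxxxxx ✓), payload 000110.
Byte 3: 0x9E = 10011110 (10xxxxxx ✓), payload 011110.
Concatenate: 0101000110011110 = 0x519E (16 bits → U+519E).

U+519E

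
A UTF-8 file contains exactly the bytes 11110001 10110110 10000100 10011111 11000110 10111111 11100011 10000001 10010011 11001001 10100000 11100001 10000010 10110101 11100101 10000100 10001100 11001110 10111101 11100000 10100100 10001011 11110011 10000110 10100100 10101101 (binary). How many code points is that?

Byte at offset 0: 0xF1 = 11110001 → 4-byte char (#1). Advance 4.
Byte at offset 4: 0xC6 = 11000110 → 2-byte char (#2). Advance 2.
Byte at offset 6: 0xE3 = 11100011 → 3-byte char (#3). Advance 3.
Byte at offset 9: 0xC9 = 11001001 → 2-byte char (#4). Advance 2.
Byte at offset 11: 0xE1 = 11100001 → 3-byte char (#5). Advance 3.
Byte at offset 14: 0xE5 = 11100101 → 3-byte char (#6). Advance 3.
Byte at offset 17: 0xCE = 11001110 → 2-byte char (#7). Advance 2.
Byte at offset 19: 0xE0 = 11100000 → 3-byte char (#8). Advance 3.
Byte at offset 22: 0xF3 = 11110011 → 4-byte char (#9). Advance 4.
Reached end at offset 26 after 9 code points.

9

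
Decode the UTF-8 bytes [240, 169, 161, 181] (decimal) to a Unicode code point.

Leading byte 0xF0 = 11110000 matches 11110xxx → 4-byte sequence.
Byte 1: 0xF0 = 11110000, payload 000 (3 bits).
Byte 2: 0xA9 = 10101001 (10xxxxxx ✓), payload 101001.
Byte 3: 0xA1 = 10100001 (10xxxxxx ✓), payload 100001.
Byte 4: 0xB5 = 10110101 (10xxxxxx ✓), payload 110101.
Concatenate: 000101001100001110101 = 0x29875 (21 bits → U+29875).

U+29875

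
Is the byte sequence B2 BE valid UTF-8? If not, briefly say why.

invalid (continuation byte with no leading byte)

Byte 0xB2 = 10110010 has the form 10xxxxxx — a continuation byte — but there is no preceding leading byte.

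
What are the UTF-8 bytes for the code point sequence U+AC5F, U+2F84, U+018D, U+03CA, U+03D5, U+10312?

EA B1 9F E2 BE 84 C6 8D CF 8A CF 95 F0 90 8C 92

U+AC5F: 3-byte form → EA B1 9F.
U+2F84: 3-byte form → E2 BE 84.
U+018D: 2-byte form → C6 8D.
U+03CA: 2-byte form → CF 8A.
U+03D5: 2-byte form → CF 95.
U+10312: 4-byte form → F0 90 8C 92.
Concatenated (16 bytes): EA B1 9F E2 BE 84 C6 8D CF 8A CF 95 F0 90 8C 92.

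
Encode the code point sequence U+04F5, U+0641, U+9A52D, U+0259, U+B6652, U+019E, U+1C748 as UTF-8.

D3 B5 D9 81 F2 9A 94 AD C9 99 F2 B6 99 92 C6 9E F0 9C 9D 88

U+04F5: 2-byte form → D3 B5.
U+0641: 2-byte form → D9 81.
U+9A52D: 4-byte form → F2 9A 94 AD.
U+0259: 2-byte form → C9 99.
U+B6652: 4-byte form → F2 B6 99 92.
U+019E: 2-byte form → C6 9E.
U+1C748: 4-byte form → F0 9C 9D 88.
Concatenated (20 bytes): D3 B5 D9 81 F2 9A 94 AD C9 99 F2 B6 99 92 C6 9E F0 9C 9D 88.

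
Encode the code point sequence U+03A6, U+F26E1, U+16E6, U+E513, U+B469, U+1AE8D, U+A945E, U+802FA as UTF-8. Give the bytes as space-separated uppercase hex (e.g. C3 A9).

CE A6 F3 B2 9B A1 E1 9B A6 EE 94 93 EB 91 A9 F0 9A BA 8D F2 A9 91 9E F2 80 8B BA

U+03A6: 2-byte form → CE A6.
U+F26E1: 4-byte form → F3 B2 9B A1.
U+16E6: 3-byte form → E1 9B A6.
U+E513: 3-byte form → EE 94 93.
U+B469: 3-byte form → EB 91 A9.
U+1AE8D: 4-byte form → F0 9A BA 8D.
U+A945E: 4-byte form → F2 A9 91 9E.
U+802FA: 4-byte form → F2 80 8B BA.
Concatenated (27 bytes): CE A6 F3 B2 9B A1 E1 9B A6 EE 94 93 EB 91 A9 F0 9A BA 8D F2 A9 91 9E F2 80 8B BA.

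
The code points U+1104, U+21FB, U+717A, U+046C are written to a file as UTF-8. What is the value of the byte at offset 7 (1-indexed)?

1-indexed offset 7 is 0-indexed offset 6.
U+1104 → 3-byte form E1 84 84 at offsets 0–2.
U+21FB → 3-byte form E2 87 BB at offsets 3–5.
U+717A → 3-byte form E7 85 BA at offsets 6–8.
Offset 6 falls in char 3's range; it's byte 1 of E7 85 BA = 0xE7.

0xE7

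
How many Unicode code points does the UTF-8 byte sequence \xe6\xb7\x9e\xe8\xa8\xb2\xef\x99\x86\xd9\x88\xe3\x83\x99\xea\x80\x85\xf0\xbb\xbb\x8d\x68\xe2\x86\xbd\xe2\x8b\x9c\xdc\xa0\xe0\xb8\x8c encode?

Byte at offset 0: 0xE6 = 11100110 → 3-byte char (#1). Advance 3.
Byte at offset 3: 0xE8 = 11101000 → 3-byte char (#2). Advance 3.
Byte at offset 6: 0xEF = 11101111 → 3-byte char (#3). Advance 3.
Byte at offset 9: 0xD9 = 11011001 → 2-byte char (#4). Advance 2.
Byte at offset 11: 0xE3 = 11100011 → 3-byte char (#5). Advance 3.
Byte at offset 14: 0xEA = 11101010 → 3-byte char (#6). Advance 3.
Byte at offset 17: 0xF0 = 11110000 → 4-byte char (#7). Advance 4.
Byte at offset 21: 0x68 = 01101000 → 1-byte char (#8). Advance 1.
Byte at offset 22: 0xE2 = 11100010 → 3-byte char (#9). Advance 3.
Byte at offset 25: 0xE2 = 11100010 → 3-byte char (#10). Advance 3.
Byte at offset 28: 0xDC = 11011100 → 2-byte char (#11). Advance 2.
Byte at offset 30: 0xE0 = 11100000 → 3-byte char (#12). Advance 3.
Reached end at offset 33 after 12 code points.

12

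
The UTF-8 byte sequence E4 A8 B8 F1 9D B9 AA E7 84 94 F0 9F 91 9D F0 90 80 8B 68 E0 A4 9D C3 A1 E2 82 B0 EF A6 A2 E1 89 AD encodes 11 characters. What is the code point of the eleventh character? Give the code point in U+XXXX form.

Offset 0: leading byte 0xE4 = 11100100 → 3-byte char #1 = E4 A8 B8.
Offset 3: leading byte 0xF1 = 11110001 → 4-byte char #2 = F1 9D B9 AA.
Offset 7: leading byte 0xE7 = 11100111 → 3-byte char #3 = E7 84 94.
Offset 10: leading byte 0xF0 = 11110000 → 4-byte char #4 = F0 9F 91 9D.
Offset 14: leading byte 0xF0 = 11110000 → 4-byte char #5 = F0 90 80 8B.
Offset 18: leading byte 0x68 = 01101000 → 1-byte char #6 = 68.
Offset 19: leading byte 0xE0 = 11100000 → 3-byte char #7 = E0 A4 9D.
Offset 22: leading byte 0xC3 = 11000011 → 2-byte char #8 = C3 A1.
Offset 24: leading byte 0xE2 = 11100010 → 3-byte char #9 = E2 82 B0.
Offset 27: leading byte 0xEF = 11101111 → 3-byte char #10 = EF A6 A2.
Offset 30: leading byte 0xE1 = 11100001 → 3-byte char #11 = E1 89 AD.
Leading byte 0xE1 = 11100001 matches 1110xxxx → 3-byte sequence.
Byte 1: 0xE1 = 11100001, payload 0001 (4 bits).
Byte 2: 0x89 = 10001001 (10xxxxxx ✓), payload 001001.
Byte 3: 0xAD = 10101101 (10xxxxxx ✓), payload 101101.
Concatenate: 0001001001101101 = 0x126D (16 bits → U+126D).

U+126D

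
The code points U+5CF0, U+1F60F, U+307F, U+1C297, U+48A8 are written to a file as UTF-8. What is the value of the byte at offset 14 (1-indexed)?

0x97

1-indexed offset 14 is 0-indexed offset 13.
U+5CF0 → 3-byte form E5 B3 B0 at offsets 0–2.
U+1F60F → 4-byte form F0 9F 98 8F at offsets 3–6.
U+307F → 3-byte form E3 81 BF at offsets 7–9.
U+1C297 → 4-byte form F0 9C 8A 97 at offsets 10–13.
Offset 13 falls in char 4's range; it's byte 4 of F0 9C 8A 97 = 0x97.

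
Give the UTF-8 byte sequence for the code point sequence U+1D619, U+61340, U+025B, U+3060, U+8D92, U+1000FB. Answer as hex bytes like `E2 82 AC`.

F0 9D 98 99 F1 A1 8D 80 C9 9B E3 81 A0 E8 B6 92 F4 80 83 BB

U+1D619: 4-byte form → F0 9D 98 99.
U+61340: 4-byte form → F1 A1 8D 80.
U+025B: 2-byte form → C9 9B.
U+3060: 3-byte form → E3 81 A0.
U+8D92: 3-byte form → E8 B6 92.
U+1000FB: 4-byte form → F4 80 83 BB.
Concatenated (20 bytes): F0 9D 98 99 F1 A1 8D 80 C9 9B E3 81 A0 E8 B6 92 F4 80 83 BB.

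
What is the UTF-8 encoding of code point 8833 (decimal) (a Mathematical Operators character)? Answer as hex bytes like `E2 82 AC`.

E2 8A 81

U+2281 = 0x2281 = 8833 decimal. In range U+0800–U+FFFF → 3-byte form: 1110xxxx 10xxxxxx 10xxxxxx.
Binary (16 bits): 0010001010000001.
Split 4+6+6: 0010 | 001010 | 000001.
Byte 1: 11100010 = 0xE2.
Byte 2: 10001010 = 0x8A.
Byte 3: 10000001 = 0x81.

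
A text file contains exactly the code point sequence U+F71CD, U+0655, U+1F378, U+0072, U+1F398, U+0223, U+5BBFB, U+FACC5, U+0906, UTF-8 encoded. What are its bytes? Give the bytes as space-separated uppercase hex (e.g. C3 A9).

F3 B7 87 8D D9 95 F0 9F 8D B8 72 F0 9F 8E 98 C8 A3 F1 9B AF BB F3 BA B3 85 E0 A4 86

U+F71CD: 4-byte form → F3 B7 87 8D.
U+0655: 2-byte form → D9 95.
U+1F378: 4-byte form → F0 9F 8D B8.
U+0072: 1-byte form → 72.
U+1F398: 4-byte form → F0 9F 8E 98.
U+0223: 2-byte form → C8 A3.
U+5BBFB: 4-byte form → F1 9B AF BB.
U+FACC5: 4-byte form → F3 BA B3 85.
U+0906: 3-byte form → E0 A4 86.
Concatenated (28 bytes): F3 B7 87 8D D9 95 F0 9F 8D B8 72 F0 9F 8E 98 C8 A3 F1 9B AF BB F3 BA B3 85 E0 A4 86.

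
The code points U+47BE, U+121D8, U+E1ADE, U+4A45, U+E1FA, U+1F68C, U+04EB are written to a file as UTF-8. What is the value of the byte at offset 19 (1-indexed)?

0x9F

1-indexed offset 19 is 0-indexed offset 18.
U+47BE → 3-byte form E4 9E BE at offsets 0–2.
U+121D8 → 4-byte form F0 92 87 98 at offsets 3–6.
U+E1ADE → 4-byte form F3 A1 AB 9E at offsets 7–10.
U+4A45 → 3-byte form E4 A9 85 at offsets 11–13.
U+E1FA → 3-byte form EE 87 BA at offsets 14–16.
U+1F68C → 4-byte form F0 9F 9A 8C at offsets 17–20.
Offset 18 falls in char 6's range; it's byte 2 of F0 9F 9A 8C = 0x9F.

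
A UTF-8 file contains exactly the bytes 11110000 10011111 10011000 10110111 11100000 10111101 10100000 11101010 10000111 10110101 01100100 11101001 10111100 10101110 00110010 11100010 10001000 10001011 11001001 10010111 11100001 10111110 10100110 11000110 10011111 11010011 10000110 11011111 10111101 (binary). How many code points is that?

12

Byte at offset 0: 0xF0 = 11110000 → 4-byte char (#1). Advance 4.
Byte at offset 4: 0xE0 = 11100000 → 3-byte char (#2). Advance 3.
Byte at offset 7: 0xEA = 11101010 → 3-byte char (#3). Advance 3.
Byte at offset 10: 0x64 = 01100100 → 1-byte char (#4). Advance 1.
Byte at offset 11: 0xE9 = 11101001 → 3-byte char (#5). Advance 3.
Byte at offset 14: 0x32 = 00110010 → 1-byte char (#6). Advance 1.
Byte at offset 15: 0xE2 = 11100010 → 3-byte char (#7). Advance 3.
Byte at offset 18: 0xC9 = 11001001 → 2-byte char (#8). Advance 2.
Byte at offset 20: 0xE1 = 11100001 → 3-byte char (#9). Advance 3.
Byte at offset 23: 0xC6 = 11000110 → 2-byte char (#10). Advance 2.
Byte at offset 25: 0xD3 = 11010011 → 2-byte char (#11). Advance 2.
Byte at offset 27: 0xDF = 11011111 → 2-byte char (#12). Advance 2.
Reached end at offset 29 after 12 code points.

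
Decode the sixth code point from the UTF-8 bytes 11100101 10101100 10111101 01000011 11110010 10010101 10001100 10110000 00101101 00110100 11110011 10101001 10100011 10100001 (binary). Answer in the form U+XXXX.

U+E98E1

Offset 0: leading byte 0xE5 = 11100101 → 3-byte char #1 = E5 AC BD.
Offset 3: leading byte 0x43 = 01000011 → 1-byte char #2 = 43.
Offset 4: leading byte 0xF2 = 11110010 → 4-byte char #3 = F2 95 8C B0.
Offset 8: leading byte 0x2D = 00101101 → 1-byte char #4 = 2D.
Offset 9: leading byte 0x34 = 00110100 → 1-byte char #5 = 34.
Offset 10: leading byte 0xF3 = 11110011 → 4-byte char #6 = F3 A9 A3 A1.
Leading byte 0xF3 = 11110011 matches 11110xxx → 4-byte sequence.
Byte 1: 0xF3 = 11110011, payload 011 (3 bits).
Byte 2: 0xA9 = 10101001 (10xxxxxx ✓), payload 101001.
Byte 3: 0xA3 = 10100011 (10xxxxxx ✓), payload 100011.
Byte 4: 0xA1 = 10100001 (10xxxxxx ✓), payload 100001.
Concatenate: 011101001100011100001 = 0xE98E1 (21 bits → U+E98E1).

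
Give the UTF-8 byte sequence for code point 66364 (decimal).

F0 90 8C BC

U+1033C = 0x1033C = 66364 decimal. In range U+10000–U+10FFFF → 4-byte form: 11110xxx 10xxxxxx 10xxxxxx 10xxxxxx.
Binary (21 bits): 000010000001100111100.
Split 3+6+6+6: 000 | 010000 | 001100 | 111100.
Byte 1: 11110000 = 0xF0.
Byte 2: 10010000 = 0x90.
Byte 3: 10001100 = 0x8C.
Byte 4: 10111100 = 0xBC.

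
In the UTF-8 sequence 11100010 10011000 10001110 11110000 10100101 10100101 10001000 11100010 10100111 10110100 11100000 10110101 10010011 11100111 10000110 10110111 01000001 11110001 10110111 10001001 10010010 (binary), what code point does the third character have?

Offset 0: leading byte 0xE2 = 11100010 → 3-byte char #1 = E2 98 8E.
Offset 3: leading byte 0xF0 = 11110000 → 4-byte char #2 = F0 A5 A5 88.
Offset 7: leading byte 0xE2 = 11100010 → 3-byte char #3 = E2 A7 B4.
Leading byte 0xE2 = 11100010 matches 1110xxxx → 3-byte sequence.
Byte 1: 0xE2 = 11100010, payload 0010 (4 bits).
Byte 2: 0xA7 = 10100111 (10xxxxxx ✓), payload 100111.
Byte 3: 0xB4 = 10110100 (10xxxxxx ✓), payload 110100.
Concatenate: 0010100111110100 = 0x29F4 (16 bits → U+29F4).

U+29F4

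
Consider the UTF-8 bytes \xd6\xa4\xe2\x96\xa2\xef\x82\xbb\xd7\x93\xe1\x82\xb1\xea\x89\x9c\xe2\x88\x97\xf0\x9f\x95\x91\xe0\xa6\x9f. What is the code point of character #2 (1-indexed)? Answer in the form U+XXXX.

U+25A2

Offset 0: leading byte 0xD6 = 11010110 → 2-byte char #1 = D6 A4.
Offset 2: leading byte 0xE2 = 11100010 → 3-byte char #2 = E2 96 A2.
Leading byte 0xE2 = 11100010 matches 1110xxxx → 3-byte sequence.
Byte 1: 0xE2 = 11100010, payload 0010 (4 bits).
Byte 2: 0x96 = 10010110 (10xxxxxx ✓), payload 010110.
Byte 3: 0xA2 = 10100010 (10xxxxxx ✓), payload 100010.
Concatenate: 0010010110100010 = 0x25A2 (16 bits → U+25A2).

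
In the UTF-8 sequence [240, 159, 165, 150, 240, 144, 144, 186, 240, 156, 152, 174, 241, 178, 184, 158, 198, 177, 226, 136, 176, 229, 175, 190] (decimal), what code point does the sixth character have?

U+2230

Offset 0: leading byte 0xF0 = 11110000 → 4-byte char #1 = F0 9F A5 96.
Offset 4: leading byte 0xF0 = 11110000 → 4-byte char #2 = F0 90 90 BA.
Offset 8: leading byte 0xF0 = 11110000 → 4-byte char #3 = F0 9C 98 AE.
Offset 12: leading byte 0xF1 = 11110001 → 4-byte char #4 = F1 B2 B8 9E.
Offset 16: leading byte 0xC6 = 11000110 → 2-byte char #5 = C6 B1.
Offset 18: leading byte 0xE2 = 11100010 → 3-byte char #6 = E2 88 B0.
Leading byte 0xE2 = 11100010 matches 1110xxxx → 3-byte sequence.
Byte 1: 0xE2 = 11100010, payload 0010 (4 bits).
Byte 2: 0x88 = 10001000 (10xxxxxx ✓), payload 001000.
Byte 3: 0xB0 = 10110000 (10xxxxxx ✓), payload 110000.
Concatenate: 0010001000110000 = 0x2230 (16 bits → U+2230).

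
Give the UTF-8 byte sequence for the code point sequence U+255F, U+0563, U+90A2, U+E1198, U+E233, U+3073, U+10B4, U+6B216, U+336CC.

E2 95 9F D5 A3 E9 82 A2 F3 A1 86 98 EE 88 B3 E3 81 B3 E1 82 B4 F1 AB 88 96 F0 B3 9B 8C

U+255F: 3-byte form → E2 95 9F.
U+0563: 2-byte form → D5 A3.
U+90A2: 3-byte form → E9 82 A2.
U+E1198: 4-byte form → F3 A1 86 98.
U+E233: 3-byte form → EE 88 B3.
U+3073: 3-byte form → E3 81 B3.
U+10B4: 3-byte form → E1 82 B4.
U+6B216: 4-byte form → F1 AB 88 96.
U+336CC: 4-byte form → F0 B3 9B 8C.
Concatenated (29 bytes): E2 95 9F D5 A3 E9 82 A2 F3 A1 86 98 EE 88 B3 E3 81 B3 E1 82 B4 F1 AB 88 96 F0 B3 9B 8C.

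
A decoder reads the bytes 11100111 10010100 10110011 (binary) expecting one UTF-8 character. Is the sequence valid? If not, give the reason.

valid

Leading byte 0xE7 = 11100111 → 3-byte form.
Continuation bytes 0x94=10010100, 0xB3=10110011 all match 10xxxxxx.
Decoded value 0x7533 is ≥ 0x800 (shortest form) and not a surrogate.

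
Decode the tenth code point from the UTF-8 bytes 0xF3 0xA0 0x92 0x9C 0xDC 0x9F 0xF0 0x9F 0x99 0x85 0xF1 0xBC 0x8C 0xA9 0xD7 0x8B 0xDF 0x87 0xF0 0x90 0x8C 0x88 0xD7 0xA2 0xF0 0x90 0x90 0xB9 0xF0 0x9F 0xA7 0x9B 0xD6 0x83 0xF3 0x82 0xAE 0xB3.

U+1F9DB

Offset 0: leading byte 0xF3 = 11110011 → 4-byte char #1 = F3 A0 92 9C.
Offset 4: leading byte 0xDC = 11011100 → 2-byte char #2 = DC 9F.
Offset 6: leading byte 0xF0 = 11110000 → 4-byte char #3 = F0 9F 99 85.
Offset 10: leading byte 0xF1 = 11110001 → 4-byte char #4 = F1 BC 8C A9.
Offset 14: leading byte 0xD7 = 11010111 → 2-byte char #5 = D7 8B.
Offset 16: leading byte 0xDF = 11011111 → 2-byte char #6 = DF 87.
Offset 18: leading byte 0xF0 = 11110000 → 4-byte char #7 = F0 90 8C 88.
Offset 22: leading byte 0xD7 = 11010111 → 2-byte char #8 = D7 A2.
Offset 24: leading byte 0xF0 = 11110000 → 4-byte char #9 = F0 90 90 B9.
Offset 28: leading byte 0xF0 = 11110000 → 4-byte char #10 = F0 9F A7 9B.
Leading byte 0xF0 = 11110000 matches 11110xxx → 4-byte sequence.
Byte 1: 0xF0 = 11110000, payload 000 (3 bits).
Byte 2: 0x9F = 10011111 (10xxxxxx ✓), payload 011111.
Byte 3: 0xA7 = 10100111 (10xxxxxx ✓), payload 100111.
Byte 4: 0x9B = 10011011 (10xxxxxx ✓), payload 011011.
Concatenate: 000011111100111011011 = 0x1F9DB (21 bits → U+1F9DB).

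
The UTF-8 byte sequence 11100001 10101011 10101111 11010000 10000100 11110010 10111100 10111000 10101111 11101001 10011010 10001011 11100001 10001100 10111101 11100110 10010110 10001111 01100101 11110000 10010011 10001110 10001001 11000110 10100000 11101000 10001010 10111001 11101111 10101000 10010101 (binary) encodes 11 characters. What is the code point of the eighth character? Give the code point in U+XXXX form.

Offset 0: leading byte 0xE1 = 11100001 → 3-byte char #1 = E1 AB AF.
Offset 3: leading byte 0xD0 = 11010000 → 2-byte char #2 = D0 84.
Offset 5: leading byte 0xF2 = 11110010 → 4-byte char #3 = F2 BC B8 AF.
Offset 9: leading byte 0xE9 = 11101001 → 3-byte char #4 = E9 9A 8B.
Offset 12: leading byte 0xE1 = 11100001 → 3-byte char #5 = E1 8C BD.
Offset 15: leading byte 0xE6 = 11100110 → 3-byte char #6 = E6 96 8F.
Offset 18: leading byte 0x65 = 01100101 → 1-byte char #7 = 65.
Offset 19: leading byte 0xF0 = 11110000 → 4-byte char #8 = F0 93 8E 89.
Leading byte 0xF0 = 11110000 matches 11110xxx → 4-byte sequence.
Byte 1: 0xF0 = 11110000, payload 000 (3 bits).
Byte 2: 0x93 = 10010011 (10xxxxxx ✓), payload 010011.
Byte 3: 0x8E = 10001110 (10xxxxxx ✓), payload 001110.
Byte 4: 0x89 = 10001001 (10xxxxxx ✓), payload 001001.
Concatenate: 000010011001110001001 = 0x13389 (21 bits → U+13389).

U+13389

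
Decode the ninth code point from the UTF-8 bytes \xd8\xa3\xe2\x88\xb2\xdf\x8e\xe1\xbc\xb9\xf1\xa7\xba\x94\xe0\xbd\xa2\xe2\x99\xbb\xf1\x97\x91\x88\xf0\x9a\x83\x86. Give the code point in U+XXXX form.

Offset 0: leading byte 0xD8 = 11011000 → 2-byte char #1 = D8 A3.
Offset 2: leading byte 0xE2 = 11100010 → 3-byte char #2 = E2 88 B2.
Offset 5: leading byte 0xDF = 11011111 → 2-byte char #3 = DF 8E.
Offset 7: leading byte 0xE1 = 11100001 → 3-byte char #4 = E1 BC B9.
Offset 10: leading byte 0xF1 = 11110001 → 4-byte char #5 = F1 A7 BA 94.
Offset 14: leading byte 0xE0 = 11100000 → 3-byte char #6 = E0 BD A2.
Offset 17: leading byte 0xE2 = 11100010 → 3-byte char #7 = E2 99 BB.
Offset 20: leading byte 0xF1 = 11110001 → 4-byte char #8 = F1 97 91 88.
Offset 24: leading byte 0xF0 = 11110000 → 4-byte char #9 = F0 9A 83 86.
Leading byte 0xF0 = 11110000 matches 11110xxx → 4-byte sequence.
Byte 1: 0xF0 = 11110000, payload 000 (3 bits).
Byte 2: 0x9A = 10011010 (10xxxxxx ✓), payload 011010.
Byte 3: 0x83 = 10000011 (10xxxxxx ✓), payload 000011.
Byte 4: 0x86 = 10000110 (10xxxxxx ✓), payload 000110.
Concatenate: 000011010000011000110 = 0x1A0C6 (21 bits → U+1A0C6).

U+1A0C6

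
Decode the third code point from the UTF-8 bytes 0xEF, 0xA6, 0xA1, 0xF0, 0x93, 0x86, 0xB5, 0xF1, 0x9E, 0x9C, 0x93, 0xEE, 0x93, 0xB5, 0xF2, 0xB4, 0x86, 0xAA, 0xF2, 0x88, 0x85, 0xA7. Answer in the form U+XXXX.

Offset 0: leading byte 0xEF = 11101111 → 3-byte char #1 = EF A6 A1.
Offset 3: leading byte 0xF0 = 11110000 → 4-byte char #2 = F0 93 86 B5.
Offset 7: leading byte 0xF1 = 11110001 → 4-byte char #3 = F1 9E 9C 93.
Leading byte 0xF1 = 11110001 matches 11110xxx → 4-byte sequence.
Byte 1: 0xF1 = 11110001, payload 001 (3 bits).
Byte 2: 0x9E = 10011110 (10xxxxxx ✓), payload 011110.
Byte 3: 0x9C = 10011100 (10xxxxxx ✓), payload 011100.
Byte 4: 0x93 = 10010011 (10xxxxxx ✓), payload 010011.
Concatenate: 001011110011100010011 = 0x5E713 (21 bits → U+5E713).

U+5E713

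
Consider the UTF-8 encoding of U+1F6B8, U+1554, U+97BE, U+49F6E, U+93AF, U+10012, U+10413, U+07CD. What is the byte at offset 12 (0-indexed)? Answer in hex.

0xBD

U+1F6B8 → 4-byte form F0 9F 9A B8 at offsets 0–3.
U+1554 → 3-byte form E1 95 94 at offsets 4–6.
U+97BE → 3-byte form E9 9E BE at offsets 7–9.
U+49F6E → 4-byte form F1 89 BD AE at offsets 10–13.
Offset 12 falls in char 4's range; it's byte 3 of F1 89 BD AE = 0xBD.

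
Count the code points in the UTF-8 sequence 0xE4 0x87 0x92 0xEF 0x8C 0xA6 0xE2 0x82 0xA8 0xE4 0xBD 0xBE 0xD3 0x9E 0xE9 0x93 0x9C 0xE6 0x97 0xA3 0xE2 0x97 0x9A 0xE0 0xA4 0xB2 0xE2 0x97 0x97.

10

Byte at offset 0: 0xE4 = 11100100 → 3-byte char (#1). Advance 3.
Byte at offset 3: 0xEF = 11101111 → 3-byte char (#2). Advance 3.
Byte at offset 6: 0xE2 = 11100010 → 3-byte char (#3). Advance 3.
Byte at offset 9: 0xE4 = 11100100 → 3-byte char (#4). Advance 3.
Byte at offset 12: 0xD3 = 11010011 → 2-byte char (#5). Advance 2.
Byte at offset 14: 0xE9 = 11101001 → 3-byte char (#6). Advance 3.
Byte at offset 17: 0xE6 = 11100110 → 3-byte char (#7). Advance 3.
Byte at offset 20: 0xE2 = 11100010 → 3-byte char (#8). Advance 3.
Byte at offset 23: 0xE0 = 11100000 → 3-byte char (#9). Advance 3.
Byte at offset 26: 0xE2 = 11100010 → 3-byte char (#10). Advance 3.
Reached end at offset 29 after 10 code points.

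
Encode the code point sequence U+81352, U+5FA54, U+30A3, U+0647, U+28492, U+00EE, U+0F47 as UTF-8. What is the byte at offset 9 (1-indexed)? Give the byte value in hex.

1-indexed offset 9 is 0-indexed offset 8.
U+81352 → 4-byte form F2 81 8D 92 at offsets 0–3.
U+5FA54 → 4-byte form F1 9F A9 94 at offsets 4–7.
U+30A3 → 3-byte form E3 82 A3 at offsets 8–10.
Offset 8 falls in char 3's range; it's byte 1 of E3 82 A3 = 0xE3.

0xE3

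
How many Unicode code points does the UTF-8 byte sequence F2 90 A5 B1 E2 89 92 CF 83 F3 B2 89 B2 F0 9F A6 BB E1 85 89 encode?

Byte at offset 0: 0xF2 = 11110010 → 4-byte char (#1). Advance 4.
Byte at offset 4: 0xE2 = 11100010 → 3-byte char (#2). Advance 3.
Byte at offset 7: 0xCF = 11001111 → 2-byte char (#3). Advance 2.
Byte at offset 9: 0xF3 = 11110011 → 4-byte char (#4). Advance 4.
Byte at offset 13: 0xF0 = 11110000 → 4-byte char (#5). Advance 4.
Byte at offset 17: 0xE1 = 11100001 → 3-byte char (#6). Advance 3.
Reached end at offset 20 after 6 code points.

6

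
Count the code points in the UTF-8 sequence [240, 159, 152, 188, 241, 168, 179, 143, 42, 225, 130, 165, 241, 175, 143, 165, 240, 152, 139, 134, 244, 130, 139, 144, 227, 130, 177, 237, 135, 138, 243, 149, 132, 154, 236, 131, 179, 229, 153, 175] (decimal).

Byte at offset 0: 0xF0 = 11110000 → 4-byte char (#1). Advance 4.
Byte at offset 4: 0xF1 = 11110001 → 4-byte char (#2). Advance 4.
Byte at offset 8: 0x2A = 00101010 → 1-byte char (#3). Advance 1.
Byte at offset 9: 0xE1 = 11100001 → 3-byte char (#4). Advance 3.
Byte at offset 12: 0xF1 = 11110001 → 4-byte char (#5). Advance 4.
Byte at offset 16: 0xF0 = 11110000 → 4-byte char (#6). Advance 4.
Byte at offset 20: 0xF4 = 11110100 → 4-byte char (#7). Advance 4.
Byte at offset 24: 0xE3 = 11100011 → 3-byte char (#8). Advance 3.
Byte at offset 27: 0xED = 11101101 → 3-byte char (#9). Advance 3.
Byte at offset 30: 0xF3 = 11110011 → 4-byte char (#10). Advance 4.
Byte at offset 34: 0xEC = 11101100 → 3-byte char (#11). Advance 3.
Byte at offset 37: 0xE5 = 11100101 → 3-byte char (#12). Advance 3.
Reached end at offset 40 after 12 code points.

12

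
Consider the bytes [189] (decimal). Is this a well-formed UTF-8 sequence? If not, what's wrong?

Byte 0xBD = 10111101 has the form 10xxxxxx — a continuation byte — but there is no preceding leading byte.

invalid (continuation byte with no leading byte)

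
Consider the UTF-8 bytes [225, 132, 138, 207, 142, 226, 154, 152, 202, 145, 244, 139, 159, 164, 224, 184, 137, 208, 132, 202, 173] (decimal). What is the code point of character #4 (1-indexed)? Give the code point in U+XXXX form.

Offset 0: leading byte 0xE1 = 11100001 → 3-byte char #1 = E1 84 8A.
Offset 3: leading byte 0xCF = 11001111 → 2-byte char #2 = CF 8E.
Offset 5: leading byte 0xE2 = 11100010 → 3-byte char #3 = E2 9A 98.
Offset 8: leading byte 0xCA = 11001010 → 2-byte char #4 = CA 91.
Leading byte 0xCA = 11001010 matches 110xxxxx → 2-byte sequence.
Byte 1: 0xCA = 11001010, payload 01010 (5 bits).
Byte 2: 0x91 = 10010001 (10xxxxxx ✓), payload 010001.
Concatenate: 01010010001 = 0x291 (11 bits → U+0291).

U+0291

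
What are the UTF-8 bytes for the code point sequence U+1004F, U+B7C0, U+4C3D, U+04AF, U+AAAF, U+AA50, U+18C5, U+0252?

F0 90 81 8F EB 9F 80 E4 B0 BD D2 AF EA AA AF EA A9 90 E1 A3 85 C9 92

U+1004F: 4-byte form → F0 90 81 8F.
U+B7C0: 3-byte form → EB 9F 80.
U+4C3D: 3-byte form → E4 B0 BD.
U+04AF: 2-byte form → D2 AF.
U+AAAF: 3-byte form → EA AA AF.
U+AA50: 3-byte form → EA A9 90.
U+18C5: 3-byte form → E1 A3 85.
U+0252: 2-byte form → C9 92.
Concatenated (23 bytes): F0 90 81 8F EB 9F 80 E4 B0 BD D2 AF EA AA AF EA A9 90 E1 A3 85 C9 92.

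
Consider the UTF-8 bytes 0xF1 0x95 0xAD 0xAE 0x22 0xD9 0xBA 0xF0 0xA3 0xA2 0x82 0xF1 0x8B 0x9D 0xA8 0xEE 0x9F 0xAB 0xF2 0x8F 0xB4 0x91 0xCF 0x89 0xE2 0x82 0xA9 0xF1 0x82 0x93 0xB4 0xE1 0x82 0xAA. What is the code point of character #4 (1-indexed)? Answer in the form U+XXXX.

Offset 0: leading byte 0xF1 = 11110001 → 4-byte char #1 = F1 95 AD AE.
Offset 4: leading byte 0x22 = 00100010 → 1-byte char #2 = 22.
Offset 5: leading byte 0xD9 = 11011001 → 2-byte char #3 = D9 BA.
Offset 7: leading byte 0xF0 = 11110000 → 4-byte char #4 = F0 A3 A2 82.
Leading byte 0xF0 = 11110000 matches 11110xxx → 4-byte sequence.
Byte 1: 0xF0 = 11110000, payload 000 (3 bits).
Byte 2: 0xA3 = 10100011 (10xxxxxx ✓), payload 100011.
Byte 3: 0xA2 = 10100010 (10xxxxxx ✓), payload 100010.
Byte 4: 0x82 = 10000010 (10xxxxxx ✓), payload 000010.
Concatenate: 000100011100010000010 = 0x23882 (21 bits → U+23882).

U+23882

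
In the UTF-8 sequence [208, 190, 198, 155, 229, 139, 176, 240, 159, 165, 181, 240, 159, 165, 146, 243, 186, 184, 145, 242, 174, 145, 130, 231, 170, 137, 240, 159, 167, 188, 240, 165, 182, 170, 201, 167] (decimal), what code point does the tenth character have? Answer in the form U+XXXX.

Offset 0: leading byte 0xD0 = 11010000 → 2-byte char #1 = D0 BE.
Offset 2: leading byte 0xC6 = 11000110 → 2-byte char #2 = C6 9B.
Offset 4: leading byte 0xE5 = 11100101 → 3-byte char #3 = E5 8B B0.
Offset 7: leading byte 0xF0 = 11110000 → 4-byte char #4 = F0 9F A5 B5.
Offset 11: leading byte 0xF0 = 11110000 → 4-byte char #5 = F0 9F A5 92.
Offset 15: leading byte 0xF3 = 11110011 → 4-byte char #6 = F3 BA B8 91.
Offset 19: leading byte 0xF2 = 11110010 → 4-byte char #7 = F2 AE 91 82.
Offset 23: leading byte 0xE7 = 11100111 → 3-byte char #8 = E7 AA 89.
Offset 26: leading byte 0xF0 = 11110000 → 4-byte char #9 = F0 9F A7 BC.
Offset 30: leading byte 0xF0 = 11110000 → 4-byte char #10 = F0 A5 B6 AA.
Leading byte 0xF0 = 11110000 matches 11110xxx → 4-byte sequence.
Byte 1: 0xF0 = 11110000, payload 000 (3 bits).
Byte 2: 0xA5 = 10100101 (10xxxxxx ✓), payload 100101.
Byte 3: 0xB6 = 10110110 (10xxxxxx ✓), payload 110110.
Byte 4: 0xAA = 10101010 (10xxxxxx ✓), payload 101010.
Concatenate: 000100101110110101010 = 0x25DAA (21 bits → U+25DAA).

U+25DAA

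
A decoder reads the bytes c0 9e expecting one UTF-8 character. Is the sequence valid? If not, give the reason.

Leading byte 0xC0 = 11000000 → 2-byte form.
Continuation bytes all match 10xxxxxx. Payload decodes to 0x1E.
But 0x1E < 0x80, the minimum for a 2-byte sequence — this is an overlong encoding.

invalid (overlong encoding)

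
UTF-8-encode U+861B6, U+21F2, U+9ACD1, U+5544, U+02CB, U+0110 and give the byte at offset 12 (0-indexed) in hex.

U+861B6 → 4-byte form F2 86 86 B6 at offsets 0–3.
U+21F2 → 3-byte form E2 87 B2 at offsets 4–6.
U+9ACD1 → 4-byte form F2 9A B3 91 at offsets 7–10.
U+5544 → 3-byte form E5 95 84 at offsets 11–13.
Offset 12 falls in char 4's range; it's byte 2 of E5 95 84 = 0x95.

0x95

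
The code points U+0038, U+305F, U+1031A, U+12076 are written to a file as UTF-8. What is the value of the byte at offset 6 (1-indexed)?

1-indexed offset 6 is 0-indexed offset 5.
U+0038 → 1-byte form 38 at offsets 0–0.
U+305F → 3-byte form E3 81 9F at offsets 1–3.
U+1031A → 4-byte form F0 90 8C 9A at offsets 4–7.
Offset 5 falls in char 3's range; it's byte 2 of F0 90 8C 9A = 0x90.

0x90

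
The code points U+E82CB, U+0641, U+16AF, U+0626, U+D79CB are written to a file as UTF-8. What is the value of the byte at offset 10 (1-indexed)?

0xD8

1-indexed offset 10 is 0-indexed offset 9.
U+E82CB → 4-byte form F3 A8 8B 8B at offsets 0–3.
U+0641 → 2-byte form D9 81 at offsets 4–5.
U+16AF → 3-byte form E1 9A AF at offsets 6–8.
U+0626 → 2-byte form D8 A6 at offsets 9–10.
Offset 9 falls in char 4's range; it's byte 1 of D8 A6 = 0xD8.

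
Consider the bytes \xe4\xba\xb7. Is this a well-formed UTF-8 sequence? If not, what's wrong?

Leading byte 0xE4 = 11100100 → 3-byte form.
Continuation bytes 0xBA=10111010, 0xB7=10110111 all match 10xxxxxx.
Decoded value 0x4EB7 is ≥ 0x800 (shortest form) and not a surrogate.

valid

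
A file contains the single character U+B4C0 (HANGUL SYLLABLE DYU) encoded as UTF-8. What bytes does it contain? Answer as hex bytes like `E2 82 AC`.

EB 93 80

U+B4C0 = 0xB4C0 = 46272 decimal. In range U+0800–U+FFFF → 3-byte form: 1110xxxx 10xxxxxx 10xxxxxx.
Binary (16 bits): 1011010011000000.
Split 4+6+6: 1011 | 010011 | 000000.
Byte 1: 11101011 = 0xEB.
Byte 2: 10010011 = 0x93.
Byte 3: 10000000 = 0x80.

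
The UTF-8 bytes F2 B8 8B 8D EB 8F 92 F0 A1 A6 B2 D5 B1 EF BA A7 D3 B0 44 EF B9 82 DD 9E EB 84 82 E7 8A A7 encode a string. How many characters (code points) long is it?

Byte at offset 0: 0xF2 = 11110010 → 4-byte char (#1). Advance 4.
Byte at offset 4: 0xEB = 11101011 → 3-byte char (#2). Advance 3.
Byte at offset 7: 0xF0 = 11110000 → 4-byte char (#3). Advance 4.
Byte at offset 11: 0xD5 = 11010101 → 2-byte char (#4). Advance 2.
Byte at offset 13: 0xEF = 11101111 → 3-byte char (#5). Advance 3.
Byte at offset 16: 0xD3 = 11010011 → 2-byte char (#6). Advance 2.
Byte at offset 18: 0x44 = 01000100 → 1-byte char (#7). Advance 1.
Byte at offset 19: 0xEF = 11101111 → 3-byte char (#8). Advance 3.
Byte at offset 22: 0xDD = 11011101 → 2-byte char (#9). Advance 2.
Byte at offset 24: 0xEB = 11101011 → 3-byte char (#10). Advance 3.
Byte at offset 27: 0xE7 = 11100111 → 3-byte char (#11). Advance 3.
Reached end at offset 30 after 11 code points.

11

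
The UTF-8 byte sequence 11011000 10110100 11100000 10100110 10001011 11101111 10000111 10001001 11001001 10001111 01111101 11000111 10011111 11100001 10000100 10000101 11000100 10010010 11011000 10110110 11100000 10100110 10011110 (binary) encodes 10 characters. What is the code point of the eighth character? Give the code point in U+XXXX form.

U+0112

Offset 0: leading byte 0xD8 = 11011000 → 2-byte char #1 = D8 B4.
Offset 2: leading byte 0xE0 = 11100000 → 3-byte char #2 = E0 A6 8B.
Offset 5: leading byte 0xEF = 11101111 → 3-byte char #3 = EF 87 89.
Offset 8: leading byte 0xC9 = 11001001 → 2-byte char #4 = C9 8F.
Offset 10: leading byte 0x7D = 01111101 → 1-byte char #5 = 7D.
Offset 11: leading byte 0xC7 = 11000111 → 2-byte char #6 = C7 9F.
Offset 13: leading byte 0xE1 = 11100001 → 3-byte char #7 = E1 84 85.
Offset 16: leading byte 0xC4 = 11000100 → 2-byte char #8 = C4 92.
Leading byte 0xC4 = 11000100 matches 110xxxxx → 2-byte sequence.
Byte 1: 0xC4 = 11000100, payload 00100 (5 bits).
Byte 2: 0x92 = 10010010 (10xxxxxx ✓), payload 010010.
Concatenate: 00100010010 = 0x112 (11 bits → U+0112).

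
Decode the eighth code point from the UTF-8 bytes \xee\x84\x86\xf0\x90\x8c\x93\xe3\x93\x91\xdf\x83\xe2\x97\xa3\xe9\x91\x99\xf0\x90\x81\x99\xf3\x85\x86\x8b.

Offset 0: leading byte 0xEE = 11101110 → 3-byte char #1 = EE 84 86.
Offset 3: leading byte 0xF0 = 11110000 → 4-byte char #2 = F0 90 8C 93.
Offset 7: leading byte 0xE3 = 11100011 → 3-byte char #3 = E3 93 91.
Offset 10: leading byte 0xDF = 11011111 → 2-byte char #4 = DF 83.
Offset 12: leading byte 0xE2 = 11100010 → 3-byte char #5 = E2 97 A3.
Offset 15: leading byte 0xE9 = 11101001 → 3-byte char #6 = E9 91 99.
Offset 18: leading byte 0xF0 = 11110000 → 4-byte char #7 = F0 90 81 99.
Offset 22: leading byte 0xF3 = 11110011 → 4-byte char #8 = F3 85 86 8B.
Leading byte 0xF3 = 11110011 matches 11110xxx → 4-byte sequence.
Byte 1: 0xF3 = 11110011, payload 011 (3 bits).
Byte 2: 0x85 = 10000101 (10xxxxxx ✓), payload 000101.
Byte 3: 0x86 = 10000110 (10xxxxxx ✓), payload 000110.
Byte 4: 0x8B = 10001011 (10xxxxxx ✓), payload 001011.
Concatenate: 011000101000110001011 = 0xC518B (21 bits → U+C518B).

U+C518B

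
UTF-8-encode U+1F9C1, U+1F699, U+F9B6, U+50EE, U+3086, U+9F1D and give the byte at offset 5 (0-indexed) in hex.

U+1F9C1 → 4-byte form F0 9F A7 81 at offsets 0–3.
U+1F699 → 4-byte form F0 9F 9A 99 at offsets 4–7.
Offset 5 falls in char 2's range; it's byte 2 of F0 9F 9A 99 = 0x9F.

0x9F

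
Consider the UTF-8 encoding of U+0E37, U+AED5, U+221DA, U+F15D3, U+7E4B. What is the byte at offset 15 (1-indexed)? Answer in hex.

1-indexed offset 15 is 0-indexed offset 14.
U+0E37 → 3-byte form E0 B8 B7 at offsets 0–2.
U+AED5 → 3-byte form EA BB 95 at offsets 3–5.
U+221DA → 4-byte form F0 A2 87 9A at offsets 6–9.
U+F15D3 → 4-byte form F3 B1 97 93 at offsets 10–13.
U+7E4B → 3-byte form E7 B9 8B at offsets 14–16.
Offset 14 falls in char 5's range; it's byte 1 of E7 B9 8B = 0xE7.

0xE7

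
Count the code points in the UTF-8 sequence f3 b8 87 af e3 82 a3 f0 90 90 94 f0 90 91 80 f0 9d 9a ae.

Byte at offset 0: 0xF3 = 11110011 → 4-byte char (#1). Advance 4.
Byte at offset 4: 0xE3 = 11100011 → 3-byte char (#2). Advance 3.
Byte at offset 7: 0xF0 = 11110000 → 4-byte char (#3). Advance 4.
Byte at offset 11: 0xF0 = 11110000 → 4-byte char (#4). Advance 4.
Byte at offset 15: 0xF0 = 11110000 → 4-byte char (#5). Advance 4.
Reached end at offset 19 after 5 code points.

5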